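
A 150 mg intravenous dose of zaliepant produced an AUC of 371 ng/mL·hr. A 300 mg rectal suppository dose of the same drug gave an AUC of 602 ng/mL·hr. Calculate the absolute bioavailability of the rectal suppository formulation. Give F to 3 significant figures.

F = 0.811

F = (AUC_ev / D_ev) / (AUC_iv / D_iv)
  = (602/300) / (371/150)
  = 2.00667 / 2.47333 = 0.8113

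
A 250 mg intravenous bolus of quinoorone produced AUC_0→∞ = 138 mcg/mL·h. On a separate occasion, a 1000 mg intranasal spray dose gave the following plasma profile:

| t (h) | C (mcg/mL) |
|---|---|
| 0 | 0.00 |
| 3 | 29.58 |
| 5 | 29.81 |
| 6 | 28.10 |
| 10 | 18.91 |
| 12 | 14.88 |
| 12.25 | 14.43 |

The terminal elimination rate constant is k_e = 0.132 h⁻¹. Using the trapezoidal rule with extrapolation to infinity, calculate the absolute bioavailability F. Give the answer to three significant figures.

Trapezoidal AUC_0→12.25 (intranasal spray):
  [0→3]: (0.00+29.58)/2 × 3 = 44.37
  [3→5]: (29.58+29.81)/2 × 2 = 59.39
  [5→6]: (29.81+28.10)/2 × 1 = 28.955
  [6→10]: (28.10+18.91)/2 × 4 = 94.02
  [10→12]: (18.91+14.88)/2 × 2 = 33.79
  [12→12.25]: (14.88+14.43)/2 × 0.25 = 3.66375
  Sum = 264.18875 mcg/mL·h
Tail: C_last/k_e = 14.43/0.132 = 109.318
AUC_0→∞ (intranasal spray) = 264.18875 + 109.318 = 373.50675 mcg/mL·h
F = (AUC_ev/D_ev)/(AUC_iv/D_iv) = (373.50675/1000)/(138/250) = 0.37350675/0.552 = 0.6766

F = 0.677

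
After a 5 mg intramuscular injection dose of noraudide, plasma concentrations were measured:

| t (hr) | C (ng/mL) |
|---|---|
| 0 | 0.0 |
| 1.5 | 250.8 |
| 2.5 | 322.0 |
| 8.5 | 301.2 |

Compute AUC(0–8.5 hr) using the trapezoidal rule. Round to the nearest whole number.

AUC = 2344 ng/mL·hr

Trapezoidal AUC_0→8.5:
  [0→1.5]: (0.0+250.8)/2 × 1.5 = 188.1
  [1.5→2.5]: (250.8+322.0)/2 × 1 = 286.4
  [2.5→8.5]: (322.0+301.2)/2 × 6 = 1869.6
  Sum = 2344.1 ng/mL·hr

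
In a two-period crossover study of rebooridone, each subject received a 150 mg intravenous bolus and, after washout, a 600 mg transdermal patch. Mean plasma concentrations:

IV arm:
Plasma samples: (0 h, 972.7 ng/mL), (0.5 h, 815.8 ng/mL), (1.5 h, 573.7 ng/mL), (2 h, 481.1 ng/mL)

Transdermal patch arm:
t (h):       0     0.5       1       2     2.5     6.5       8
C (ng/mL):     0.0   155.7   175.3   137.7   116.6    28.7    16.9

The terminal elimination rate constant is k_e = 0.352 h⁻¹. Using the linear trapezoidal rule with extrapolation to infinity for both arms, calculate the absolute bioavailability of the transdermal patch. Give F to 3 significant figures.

F = 0.0644

Trapezoidal AUC_0→2 (IV):
  [0→0.5]: (972.7+815.8)/2 × 0.5 = 447.125
  [0.5→1.5]: (815.8+573.7)/2 × 1 = 694.75
  [1.5→2]: (573.7+481.1)/2 × 0.5 = 263.7
  Sum = 1405.575 ng/mL·h
IV tail: 481.1/0.352 = 1366.761; AUC_iv,0→∞ = 1405.575 + 1366.761 = 2772.336 ng/mL·h
Trapezoidal AUC_0→8 (transdermal patch):
  [0→0.5]: (0.0+155.7)/2 × 0.5 = 38.925
  [0.5→1]: (155.7+175.3)/2 × 0.5 = 82.75
  [1→2]: (175.3+137.7)/2 × 1 = 156.5
  [2→2.5]: (137.7+116.6)/2 × 0.5 = 63.575
  [2.5→6.5]: (116.6+28.7)/2 × 4 = 290.6
  [6.5→8]: (28.7+16.9)/2 × 1.5 = 34.2
  Sum = 666.55 ng/mL·h
transdermal patch tail: 16.9/0.352 = 48.011; AUC_ev,0→∞ = 666.55 + 48.011 = 714.561 ng/mL·h
F = (AUC_ev/D_ev)/(AUC_iv/D_iv) = (714.561/600)/(2772.336/150) = 1.190935/18.48224 = 0.0644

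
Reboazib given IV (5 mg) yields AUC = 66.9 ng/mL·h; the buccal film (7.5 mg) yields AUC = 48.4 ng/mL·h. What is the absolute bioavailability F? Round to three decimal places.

F = (AUC_ev / D_ev) / (AUC_iv / D_iv)
  = (48.4/7.5) / (66.9/5)
  = 6.45333 / 13.38 = 0.4823

F = 0.482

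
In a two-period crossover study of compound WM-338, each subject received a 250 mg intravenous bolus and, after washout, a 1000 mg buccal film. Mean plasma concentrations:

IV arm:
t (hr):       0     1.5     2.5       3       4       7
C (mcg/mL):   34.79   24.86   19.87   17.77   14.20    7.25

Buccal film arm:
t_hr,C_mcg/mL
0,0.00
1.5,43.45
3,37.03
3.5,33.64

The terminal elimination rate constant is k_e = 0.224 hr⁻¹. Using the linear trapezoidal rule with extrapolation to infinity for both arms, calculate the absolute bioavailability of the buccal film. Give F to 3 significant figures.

Trapezoidal AUC_0→7 (IV):
  [0→1.5]: (34.79+24.86)/2 × 1.5 = 44.7375
  [1.5→2.5]: (24.86+19.87)/2 × 1 = 22.365
  [2.5→3]: (19.87+17.77)/2 × 0.5 = 9.41
  [3→4]: (17.77+14.20)/2 × 1 = 15.985
  [4→7]: (14.20+7.25)/2 × 3 = 32.175
  Sum = 124.6725 mcg/mL·hr
IV tail: 7.25/0.224 = 32.366; AUC_iv,0→∞ = 124.6725 + 32.366 = 157.0385 mcg/mL·hr
Trapezoidal AUC_0→3.5 (buccal film):
  [0→1.5]: (0.00+43.45)/2 × 1.5 = 32.5875
  [1.5→3]: (43.45+37.03)/2 × 1.5 = 60.36
  [3→3.5]: (37.03+33.64)/2 × 0.5 = 17.6675
  Sum = 110.615 mcg/mL·hr
buccal film tail: 33.64/0.224 = 150.179; AUC_ev,0→∞ = 110.615 + 150.179 = 260.794 mcg/mL·hr
F = (AUC_ev/D_ev)/(AUC_iv/D_iv) = (260.794/1000)/(157.0385/250) = 0.260794/0.628154 = 0.4152

F = 0.415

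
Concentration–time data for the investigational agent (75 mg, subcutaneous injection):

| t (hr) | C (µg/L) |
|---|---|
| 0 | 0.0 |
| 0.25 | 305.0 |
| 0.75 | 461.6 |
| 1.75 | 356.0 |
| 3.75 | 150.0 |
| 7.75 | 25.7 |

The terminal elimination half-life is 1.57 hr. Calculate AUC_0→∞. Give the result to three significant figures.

Trapezoidal AUC_0→7.75:
  [0→0.25]: (0.0+305.0)/2 × 0.25 = 38.125
  [0.25→0.75]: (305.0+461.6)/2 × 0.5 = 191.65
  [0.75→1.75]: (461.6+356.0)/2 × 1 = 408.8
  [1.75→3.75]: (356.0+150.0)/2 × 2 = 506.0
  [3.75→7.75]: (150.0+25.7)/2 × 4 = 351.4
  Sum = 1495.975 µg/L·hr
k_e = ln2 / t½ = 0.693147 / 1.57 = 0.4415 hr^-1
Extrapolated tail: C_last / k_e = 25.7 / 0.4415 = 58.211
AUC_0→∞ = 1495.975 + 58.211 = 1554.186 µg/L·hr

AUC = 1550 µg/L·hr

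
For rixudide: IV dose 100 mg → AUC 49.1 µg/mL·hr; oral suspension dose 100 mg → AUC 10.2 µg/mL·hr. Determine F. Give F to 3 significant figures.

F = 0.208

F = (AUC_ev / D_ev) / (AUC_iv / D_iv)
  = (10.2/100) / (49.1/100)
  = 0.102 / 0.491 = 0.2077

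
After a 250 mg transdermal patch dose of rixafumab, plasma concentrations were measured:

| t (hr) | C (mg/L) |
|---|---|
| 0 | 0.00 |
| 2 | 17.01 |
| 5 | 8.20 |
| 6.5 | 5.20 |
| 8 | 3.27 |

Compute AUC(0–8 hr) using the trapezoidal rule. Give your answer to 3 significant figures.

AUC = 71.2 mg/L·hr

Trapezoidal AUC_0→8:
  [0→2]: (0.00+17.01)/2 × 2 = 17.01
  [2→5]: (17.01+8.20)/2 × 3 = 37.815
  [5→6.5]: (8.20+5.20)/2 × 1.5 = 10.05
  [6.5→8]: (5.20+3.27)/2 × 1.5 = 6.3525
  Sum = 71.2275 mg/L·hr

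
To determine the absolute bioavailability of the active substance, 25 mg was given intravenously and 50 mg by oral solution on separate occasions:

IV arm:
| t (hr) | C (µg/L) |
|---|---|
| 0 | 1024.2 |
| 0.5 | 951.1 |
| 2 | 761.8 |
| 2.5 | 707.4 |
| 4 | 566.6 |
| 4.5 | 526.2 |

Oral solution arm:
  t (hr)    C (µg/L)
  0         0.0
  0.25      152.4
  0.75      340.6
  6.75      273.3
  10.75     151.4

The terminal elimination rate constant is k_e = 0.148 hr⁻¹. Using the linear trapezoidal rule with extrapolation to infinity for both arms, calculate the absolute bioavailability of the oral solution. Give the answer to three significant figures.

F = 0.278

Trapezoidal AUC_0→4.5 (IV):
  [0→0.5]: (1024.2+951.1)/2 × 0.5 = 493.825
  [0.5→2]: (951.1+761.8)/2 × 1.5 = 1284.675
  [2→2.5]: (761.8+707.4)/2 × 0.5 = 367.3
  [2.5→4]: (707.4+566.6)/2 × 1.5 = 955.5
  [4→4.5]: (566.6+526.2)/2 × 0.5 = 273.2
  Sum = 3374.5 µg/L·hr
IV tail: 526.2/0.148 = 3555.405; AUC_iv,0→∞ = 3374.5 + 3555.405 = 6929.905 µg/L·hr
Trapezoidal AUC_0→10.75 (oral solution):
  [0→0.25]: (0.0+152.4)/2 × 0.25 = 19.05
  [0.25→0.75]: (152.4+340.6)/2 × 0.5 = 123.25
  [0.75→6.75]: (340.6+273.3)/2 × 6 = 1841.7
  [6.75→10.75]: (273.3+151.4)/2 × 4 = 849.4
  Sum = 2833.4 µg/L·hr
oral solution tail: 151.4/0.148 = 1022.973; AUC_ev,0→∞ = 2833.4 + 1022.973 = 3856.373 µg/L·hr
F = (AUC_ev/D_ev)/(AUC_iv/D_iv) = (3856.373/50)/(6929.905/25) = 77.12746/277.1962 = 0.2782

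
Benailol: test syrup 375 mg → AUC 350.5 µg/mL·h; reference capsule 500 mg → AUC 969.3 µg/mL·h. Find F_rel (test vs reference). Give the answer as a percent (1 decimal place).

F_rel = 48.2%

F_rel = (AUC_test/D_test) / (AUC_ref/D_ref)
      = (350.5/375) / (969.3/500)
      = 0.934667 / 1.9386 = 0.4821 = 48.21%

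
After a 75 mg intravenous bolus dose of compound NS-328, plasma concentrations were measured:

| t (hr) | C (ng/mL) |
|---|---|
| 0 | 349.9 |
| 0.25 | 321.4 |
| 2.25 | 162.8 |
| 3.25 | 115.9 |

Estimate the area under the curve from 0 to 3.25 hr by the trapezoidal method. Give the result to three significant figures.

Trapezoidal AUC_0→3.25:
  [0→0.25]: (349.9+321.4)/2 × 0.25 = 83.9125
  [0.25→2.25]: (321.4+162.8)/2 × 2 = 484.2
  [2.25→3.25]: (162.8+115.9)/2 × 1 = 139.35
  Sum = 707.4625 ng/mL·hr

AUC = 707 ng/mL·hr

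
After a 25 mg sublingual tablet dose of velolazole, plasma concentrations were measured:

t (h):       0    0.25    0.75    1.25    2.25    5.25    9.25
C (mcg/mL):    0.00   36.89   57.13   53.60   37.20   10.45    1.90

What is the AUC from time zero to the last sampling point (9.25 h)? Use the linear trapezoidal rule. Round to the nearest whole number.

AUC = 197 mcg/mL·h

Trapezoidal AUC_0→9.25:
  [0→0.25]: (0.00+36.89)/2 × 0.25 = 4.61125
  [0.25→0.75]: (36.89+57.13)/2 × 0.5 = 23.505
  [0.75→1.25]: (57.13+53.60)/2 × 0.5 = 27.6825
  [1.25→2.25]: (53.60+37.20)/2 × 1 = 45.4
  [2.25→5.25]: (37.20+10.45)/2 × 3 = 71.475
  [5.25→9.25]: (10.45+1.90)/2 × 4 = 24.7
  Sum = 197.37375 mcg/mL·h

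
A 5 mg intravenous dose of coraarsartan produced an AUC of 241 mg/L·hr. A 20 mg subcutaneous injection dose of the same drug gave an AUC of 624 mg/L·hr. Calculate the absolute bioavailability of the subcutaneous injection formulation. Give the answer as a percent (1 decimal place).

F = (AUC_ev / D_ev) / (AUC_iv / D_iv)
  = (624/20) / (241/5)
  = 31.2 / 48.2 = 0.6473
  = 64.73%

F = 64.7%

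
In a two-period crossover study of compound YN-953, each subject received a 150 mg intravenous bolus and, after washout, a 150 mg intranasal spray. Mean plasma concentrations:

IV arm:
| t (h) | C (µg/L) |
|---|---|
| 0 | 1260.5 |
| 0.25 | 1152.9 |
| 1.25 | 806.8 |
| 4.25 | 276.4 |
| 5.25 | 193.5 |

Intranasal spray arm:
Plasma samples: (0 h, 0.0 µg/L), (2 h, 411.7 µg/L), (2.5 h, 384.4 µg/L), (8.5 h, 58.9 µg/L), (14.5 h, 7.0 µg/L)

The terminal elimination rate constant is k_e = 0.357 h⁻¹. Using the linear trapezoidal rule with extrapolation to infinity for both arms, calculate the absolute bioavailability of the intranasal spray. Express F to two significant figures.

F = 0.59

Trapezoidal AUC_0→5.25 (IV):
  [0→0.25]: (1260.5+1152.9)/2 × 0.25 = 301.675
  [0.25→1.25]: (1152.9+806.8)/2 × 1 = 979.85
  [1.25→4.25]: (806.8+276.4)/2 × 3 = 1624.8
  [4.25→5.25]: (276.4+193.5)/2 × 1 = 234.95
  Sum = 3141.275 µg/L·h
IV tail: 193.5/0.357 = 542.017; AUC_iv,0→∞ = 3141.275 + 542.017 = 3683.292 µg/L·h
Trapezoidal AUC_0→14.5 (intranasal spray):
  [0→2]: (0.0+411.7)/2 × 2 = 411.7
  [2→2.5]: (411.7+384.4)/2 × 0.5 = 199.025
  [2.5→8.5]: (384.4+58.9)/2 × 6 = 1329.9
  [8.5→14.5]: (58.9+7.0)/2 × 6 = 197.7
  Sum = 2138.325 µg/L·h
intranasal spray tail: 7.0/0.357 = 19.608; AUC_ev,0→∞ = 2138.325 + 19.608 = 2157.933 µg/L·h
F = (AUC_ev/D_ev)/(AUC_iv/D_iv) = (2157.933/150)/(3683.292/150) = 14.38622/24.55528 = 0.5859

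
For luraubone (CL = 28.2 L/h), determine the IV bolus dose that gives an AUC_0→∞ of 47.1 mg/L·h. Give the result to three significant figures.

Dose_iv = CL × AUC_0→∞
     = 28.2 × 47.1 = 1328.22 mg

Dose = 1330 mg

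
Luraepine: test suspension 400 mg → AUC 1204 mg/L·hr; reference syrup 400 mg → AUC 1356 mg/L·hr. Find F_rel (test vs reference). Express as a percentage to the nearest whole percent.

F_rel = 89%

F_rel = (AUC_test/D_test) / (AUC_ref/D_ref)
      = (1204/400) / (1356/400)
      = 3.01 / 3.39 = 0.8879 = 88.79%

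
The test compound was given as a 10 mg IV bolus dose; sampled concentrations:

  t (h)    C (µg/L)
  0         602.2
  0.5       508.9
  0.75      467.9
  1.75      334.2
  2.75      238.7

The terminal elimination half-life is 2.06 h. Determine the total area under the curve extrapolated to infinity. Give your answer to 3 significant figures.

AUC = 1800 µg/L·h

Trapezoidal AUC_0→2.75:
  [0→0.5]: (602.2+508.9)/2 × 0.5 = 277.775
  [0.5→0.75]: (508.9+467.9)/2 × 0.25 = 122.1
  [0.75→1.75]: (467.9+334.2)/2 × 1 = 401.05
  [1.75→2.75]: (334.2+238.7)/2 × 1 = 286.45
  Sum = 1087.375 µg/L·h
k_e = ln2 / t½ = 0.693147 / 2.06 = 0.3365 h^-1
Extrapolated tail: C_last / k_e = 238.7 / 0.3365 = 709.361
AUC_0→∞ = 1087.375 + 709.361 = 1796.736 µg/L·h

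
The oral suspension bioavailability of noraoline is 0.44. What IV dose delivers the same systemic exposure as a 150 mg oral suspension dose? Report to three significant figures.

Systemic exposure from an extravascular dose = F × D_ev, so the equivalent IV dose is F × D_ev.
D_iv = F × D_ev = 0.44 × 150 = 66 mg

D_iv = 66.0 mg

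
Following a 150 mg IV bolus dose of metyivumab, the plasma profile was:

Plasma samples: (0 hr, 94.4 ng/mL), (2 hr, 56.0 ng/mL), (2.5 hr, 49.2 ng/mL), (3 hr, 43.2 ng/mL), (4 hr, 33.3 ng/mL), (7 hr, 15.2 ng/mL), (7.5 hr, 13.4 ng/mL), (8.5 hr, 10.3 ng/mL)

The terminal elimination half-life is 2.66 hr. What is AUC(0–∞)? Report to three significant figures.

Trapezoidal AUC_0→8.5:
  [0→2]: (94.4+56.0)/2 × 2 = 150.4
  [2→2.5]: (56.0+49.2)/2 × 0.5 = 26.3
  [2.5→3]: (49.2+43.2)/2 × 0.5 = 23.1
  [3→4]: (43.2+33.3)/2 × 1 = 38.25
  [4→7]: (33.3+15.2)/2 × 3 = 72.75
  [7→7.5]: (15.2+13.4)/2 × 0.5 = 7.15
  [7.5→8.5]: (13.4+10.3)/2 × 1 = 11.85
  Sum = 329.8 ng/mL·hr
k_e = ln2 / t½ = 0.693147 / 2.66 = 0.2606 hr^-1
Extrapolated tail: C_last / k_e = 10.3 / 0.2606 = 39.524
AUC_0→∞ = 329.8 + 39.524 = 369.324 ng/mL·hr

AUC = 369 ng/mL·hr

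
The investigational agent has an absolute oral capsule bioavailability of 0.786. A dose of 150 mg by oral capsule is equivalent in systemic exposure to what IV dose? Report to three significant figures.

D_iv = 118 mg

Systemic exposure from an extravascular dose = F × D_ev, so the equivalent IV dose is F × D_ev.
D_iv = F × D_ev = 0.786 × 150 = 117.9 mg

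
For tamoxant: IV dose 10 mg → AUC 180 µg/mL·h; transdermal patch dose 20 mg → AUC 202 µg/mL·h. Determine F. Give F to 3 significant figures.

F = 0.561

F = (AUC_ev / D_ev) / (AUC_iv / D_iv)
  = (202/20) / (180/10)
  = 10.1 / 18 = 0.5611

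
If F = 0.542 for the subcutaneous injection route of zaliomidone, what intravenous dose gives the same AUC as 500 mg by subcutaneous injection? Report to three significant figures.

D_iv = 271 mg

Systemic exposure from an extravascular dose = F × D_ev, so the equivalent IV dose is F × D_ev.
D_iv = F × D_ev = 0.542 × 500 = 271 mg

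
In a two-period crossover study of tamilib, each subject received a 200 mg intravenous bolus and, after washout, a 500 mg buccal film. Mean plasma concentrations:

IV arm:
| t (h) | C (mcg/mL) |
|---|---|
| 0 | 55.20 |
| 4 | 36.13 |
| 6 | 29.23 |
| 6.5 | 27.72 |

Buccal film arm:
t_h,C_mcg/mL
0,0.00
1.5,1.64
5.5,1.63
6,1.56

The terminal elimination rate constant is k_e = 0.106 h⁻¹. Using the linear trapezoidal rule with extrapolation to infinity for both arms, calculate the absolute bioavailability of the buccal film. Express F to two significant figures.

Trapezoidal AUC_0→6.5 (IV):
  [0→4]: (55.20+36.13)/2 × 4 = 182.66
  [4→6]: (36.13+29.23)/2 × 2 = 65.36
  [6→6.5]: (29.23+27.72)/2 × 0.5 = 14.2375
  Sum = 262.2575 mcg/mL·h
IV tail: 27.72/0.106 = 261.509; AUC_iv,0→∞ = 262.2575 + 261.509 = 523.7665 mcg/mL·h
Trapezoidal AUC_0→6 (buccal film):
  [0→1.5]: (0.00+1.64)/2 × 1.5 = 1.23
  [1.5→5.5]: (1.64+1.63)/2 × 4 = 6.54
  [5.5→6]: (1.63+1.56)/2 × 0.5 = 0.7975
  Sum = 8.5675 mcg/mL·h
buccal film tail: 1.56/0.106 = 14.717; AUC_ev,0→∞ = 8.5675 + 14.717 = 23.2845 mcg/mL·h
F = (AUC_ev/D_ev)/(AUC_iv/D_iv) = (23.2845/500)/(523.7665/200) = 0.046569/2.6188325 = 0.0178

F = 0.018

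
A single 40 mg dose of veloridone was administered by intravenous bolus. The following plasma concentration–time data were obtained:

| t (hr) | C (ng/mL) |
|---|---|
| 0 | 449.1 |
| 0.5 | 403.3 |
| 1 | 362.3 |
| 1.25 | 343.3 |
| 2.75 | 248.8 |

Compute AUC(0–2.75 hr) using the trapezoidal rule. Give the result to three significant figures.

AUC = 937 ng/mL·hr

Trapezoidal AUC_0→2.75:
  [0→0.5]: (449.1+403.3)/2 × 0.5 = 213.1
  [0.5→1]: (403.3+362.3)/2 × 0.5 = 191.4
  [1→1.25]: (362.3+343.3)/2 × 0.25 = 88.2
  [1.25→2.75]: (343.3+248.8)/2 × 1.5 = 444.075
  Sum = 936.775 ng/mL·hr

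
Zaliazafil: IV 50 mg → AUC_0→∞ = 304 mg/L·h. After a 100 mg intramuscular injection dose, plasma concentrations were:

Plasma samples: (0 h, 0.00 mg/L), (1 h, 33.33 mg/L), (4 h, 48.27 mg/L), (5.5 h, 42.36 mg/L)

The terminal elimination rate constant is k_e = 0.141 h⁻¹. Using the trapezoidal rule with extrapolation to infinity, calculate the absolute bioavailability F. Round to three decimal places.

Trapezoidal AUC_0→5.5 (intramuscular injection):
  [0→1]: (0.00+33.33)/2 × 1 = 16.665
  [1→4]: (33.33+48.27)/2 × 3 = 122.4
  [4→5.5]: (48.27+42.36)/2 × 1.5 = 67.9725
  Sum = 207.0375 mg/L·h
Tail: C_last/k_e = 42.36/0.141 = 300.426
AUC_0→∞ (intramuscular injection) = 207.0375 + 300.426 = 507.4635 mg/L·h
F = (AUC_ev/D_ev)/(AUC_iv/D_iv) = (507.4635/100)/(304/50) = 5.074635/6.08 = 0.8346

F = 0.835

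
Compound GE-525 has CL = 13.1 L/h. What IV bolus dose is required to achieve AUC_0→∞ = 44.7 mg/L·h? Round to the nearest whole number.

Dose_iv = CL × AUC_0→∞
     = 13.1 × 44.7 = 585.57 mg

Dose = 586 mg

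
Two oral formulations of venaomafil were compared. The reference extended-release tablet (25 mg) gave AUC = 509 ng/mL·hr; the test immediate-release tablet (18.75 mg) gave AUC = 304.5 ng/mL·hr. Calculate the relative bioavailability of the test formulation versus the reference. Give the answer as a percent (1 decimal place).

F_rel = (AUC_test/D_test) / (AUC_ref/D_ref)
      = (304.5/18.75) / (509/25)
      = 16.24 / 20.36 = 0.7976 = 79.76%

F_rel = 79.8%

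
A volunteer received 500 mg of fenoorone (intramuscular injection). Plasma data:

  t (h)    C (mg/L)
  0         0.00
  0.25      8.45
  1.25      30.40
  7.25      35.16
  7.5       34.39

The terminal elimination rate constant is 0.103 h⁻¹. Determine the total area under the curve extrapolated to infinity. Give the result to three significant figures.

Trapezoidal AUC_0→7.5:
  [0→0.25]: (0.00+8.45)/2 × 0.25 = 1.05625
  [0.25→1.25]: (8.45+30.40)/2 × 1 = 19.425
  [1.25→7.25]: (30.40+35.16)/2 × 6 = 196.68
  [7.25→7.5]: (35.16+34.39)/2 × 0.25 = 8.69375
  Sum = 225.855 mg/L·h
Extrapolated tail: C_last / k_e = 34.39 / 0.103 = 333.883
AUC_0→∞ = 225.855 + 333.883 = 559.738 mg/L·h

AUC = 560 mg/L·h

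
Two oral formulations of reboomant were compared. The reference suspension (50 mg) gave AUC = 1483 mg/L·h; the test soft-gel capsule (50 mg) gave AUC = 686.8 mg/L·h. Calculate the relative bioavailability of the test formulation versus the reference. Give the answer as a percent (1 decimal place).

F_rel = (AUC_test/D_test) / (AUC_ref/D_ref)
      = (686.8/50) / (1483/50)
      = 13.736 / 29.66 = 0.4631 = 46.31%

F_rel = 46.3%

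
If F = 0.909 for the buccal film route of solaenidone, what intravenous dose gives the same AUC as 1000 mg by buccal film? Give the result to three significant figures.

Systemic exposure from an extravascular dose = F × D_ev, so the equivalent IV dose is F × D_ev.
D_iv = F × D_ev = 0.909 × 1000 = 909 mg

D_iv = 909 mg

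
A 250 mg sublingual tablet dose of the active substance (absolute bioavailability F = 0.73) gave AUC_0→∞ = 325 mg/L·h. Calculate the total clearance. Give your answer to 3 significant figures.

CL = 0.562 L/h

CL = F × Dose / AUC_0→∞
   = 0.73 × 250 / 325 = 0.561538 L/h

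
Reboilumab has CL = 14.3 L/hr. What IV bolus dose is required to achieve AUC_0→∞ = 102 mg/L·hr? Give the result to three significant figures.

Dose = 1460 mg

Dose_iv = CL × AUC_0→∞
     = 14.3 × 102 = 1458.6 mg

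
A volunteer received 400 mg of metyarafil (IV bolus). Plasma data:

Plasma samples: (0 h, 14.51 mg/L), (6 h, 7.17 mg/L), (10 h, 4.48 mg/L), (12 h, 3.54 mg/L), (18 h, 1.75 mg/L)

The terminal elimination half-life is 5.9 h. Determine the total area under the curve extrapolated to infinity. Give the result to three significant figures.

Trapezoidal AUC_0→18:
  [0→6]: (14.51+7.17)/2 × 6 = 65.04
  [6→10]: (7.17+4.48)/2 × 4 = 23.3
  [10→12]: (4.48+3.54)/2 × 2 = 8.02
  [12→18]: (3.54+1.75)/2 × 6 = 15.87
  Sum = 112.23 mg/L·h
k_e = ln2 / t½ = 0.693147 / 5.9 = 0.1175 h^-1
Extrapolated tail: C_last / k_e = 1.75 / 0.1175 = 14.894
AUC_0→∞ = 112.23 + 14.894 = 127.124 mg/L·h

AUC = 127 mg/L·h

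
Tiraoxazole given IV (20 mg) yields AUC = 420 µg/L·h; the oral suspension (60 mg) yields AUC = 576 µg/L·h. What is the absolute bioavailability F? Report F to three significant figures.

F = (AUC_ev / D_ev) / (AUC_iv / D_iv)
  = (576/60) / (420/20)
  = 9.6 / 21 = 0.4571

F = 0.457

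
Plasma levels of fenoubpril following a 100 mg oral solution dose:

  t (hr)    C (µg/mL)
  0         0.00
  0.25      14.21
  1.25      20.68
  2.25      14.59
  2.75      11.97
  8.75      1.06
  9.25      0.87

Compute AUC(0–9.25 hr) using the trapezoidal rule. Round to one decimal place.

AUC = 83.1 µg/mL·hr

Trapezoidal AUC_0→9.25:
  [0→0.25]: (0.00+14.21)/2 × 0.25 = 1.77625
  [0.25→1.25]: (14.21+20.68)/2 × 1 = 17.445
  [1.25→2.25]: (20.68+14.59)/2 × 1 = 17.635
  [2.25→2.75]: (14.59+11.97)/2 × 0.5 = 6.64
  [2.75→8.75]: (11.97+1.06)/2 × 6 = 39.09
  [8.75→9.25]: (1.06+0.87)/2 × 0.5 = 0.4825
  Sum = 83.06875 µg/mL·hr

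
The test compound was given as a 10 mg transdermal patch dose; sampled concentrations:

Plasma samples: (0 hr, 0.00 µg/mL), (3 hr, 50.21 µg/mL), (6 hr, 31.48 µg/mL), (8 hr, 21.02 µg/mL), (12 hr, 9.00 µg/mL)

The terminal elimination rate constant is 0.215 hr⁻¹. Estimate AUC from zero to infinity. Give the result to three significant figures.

AUC = 352 µg/mL·hr

Trapezoidal AUC_0→12:
  [0→3]: (0.00+50.21)/2 × 3 = 75.315
  [3→6]: (50.21+31.48)/2 × 3 = 122.535
  [6→8]: (31.48+21.02)/2 × 2 = 52.5
  [8→12]: (21.02+9.00)/2 × 4 = 60.04
  Sum = 310.39 µg/mL·hr
Extrapolated tail: C_last / k_e = 9.00 / 0.215 = 41.860
AUC_0→∞ = 310.39 + 41.860 = 352.25 µg/mL·hr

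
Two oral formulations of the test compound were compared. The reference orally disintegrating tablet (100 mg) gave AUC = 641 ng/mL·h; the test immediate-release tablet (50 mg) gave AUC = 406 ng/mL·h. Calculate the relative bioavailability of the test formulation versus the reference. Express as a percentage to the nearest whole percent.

F_rel = (AUC_test/D_test) / (AUC_ref/D_ref)
      = (406/50) / (641/100)
      = 8.12 / 6.41 = 1.2668 = 126.68%

F_rel = 127%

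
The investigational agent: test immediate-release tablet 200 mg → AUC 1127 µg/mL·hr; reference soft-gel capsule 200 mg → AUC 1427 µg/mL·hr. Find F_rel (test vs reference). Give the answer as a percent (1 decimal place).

F_rel = (AUC_test/D_test) / (AUC_ref/D_ref)
      = (1127/200) / (1427/200)
      = 5.635 / 7.135 = 0.7898 = 78.98%

F_rel = 79.0%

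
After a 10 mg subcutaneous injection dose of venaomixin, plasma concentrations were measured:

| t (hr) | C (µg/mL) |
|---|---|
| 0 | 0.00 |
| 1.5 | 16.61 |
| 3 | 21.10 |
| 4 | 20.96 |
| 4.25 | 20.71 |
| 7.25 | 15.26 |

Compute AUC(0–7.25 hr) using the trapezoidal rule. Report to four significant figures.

Trapezoidal AUC_0→7.25:
  [0→1.5]: (0.00+16.61)/2 × 1.5 = 12.4575
  [1.5→3]: (16.61+21.10)/2 × 1.5 = 28.2825
  [3→4]: (21.10+20.96)/2 × 1 = 21.03
  [4→4.25]: (20.96+20.71)/2 × 0.25 = 5.20875
  [4.25→7.25]: (20.71+15.26)/2 × 3 = 53.955
  Sum = 120.93375 µg/mL·hr

AUC = 120.9 µg/mL·hr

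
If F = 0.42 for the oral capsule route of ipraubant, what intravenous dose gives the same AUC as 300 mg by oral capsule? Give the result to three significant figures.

D_iv = 126 mg

Systemic exposure from an extravascular dose = F × D_ev, so the equivalent IV dose is F × D_ev.
D_iv = F × D_ev = 0.42 × 300 = 126 mg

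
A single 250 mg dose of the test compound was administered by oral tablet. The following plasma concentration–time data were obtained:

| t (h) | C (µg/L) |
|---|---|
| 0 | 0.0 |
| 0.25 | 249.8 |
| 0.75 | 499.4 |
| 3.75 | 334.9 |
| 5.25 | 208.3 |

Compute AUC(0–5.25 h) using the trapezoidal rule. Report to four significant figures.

AUC = 1877 µg/L·h

Trapezoidal AUC_0→5.25:
  [0→0.25]: (0.0+249.8)/2 × 0.25 = 31.225
  [0.25→0.75]: (249.8+499.4)/2 × 0.5 = 187.3
  [0.75→3.75]: (499.4+334.9)/2 × 3 = 1251.45
  [3.75→5.25]: (334.9+208.3)/2 × 1.5 = 407.4
  Sum = 1877.375 µg/L·h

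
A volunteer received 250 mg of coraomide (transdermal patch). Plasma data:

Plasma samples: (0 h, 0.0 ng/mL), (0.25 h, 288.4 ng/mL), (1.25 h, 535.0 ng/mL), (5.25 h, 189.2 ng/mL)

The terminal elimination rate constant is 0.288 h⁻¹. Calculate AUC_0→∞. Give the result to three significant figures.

AUC = 2550 ng/mL·h

Trapezoidal AUC_0→5.25:
  [0→0.25]: (0.0+288.4)/2 × 0.25 = 36.05
  [0.25→1.25]: (288.4+535.0)/2 × 1 = 411.7
  [1.25→5.25]: (535.0+189.2)/2 × 4 = 1448.4
  Sum = 1896.15 ng/mL·h
Extrapolated tail: C_last / k_e = 189.2 / 0.288 = 656.944
AUC_0→∞ = 1896.15 + 656.944 = 2553.094 ng/mL·h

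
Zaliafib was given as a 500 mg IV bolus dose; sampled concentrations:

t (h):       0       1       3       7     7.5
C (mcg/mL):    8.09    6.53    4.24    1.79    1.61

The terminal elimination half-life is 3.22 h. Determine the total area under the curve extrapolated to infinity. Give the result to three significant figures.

Trapezoidal AUC_0→7.5:
  [0→1]: (8.09+6.53)/2 × 1 = 7.31
  [1→3]: (6.53+4.24)/2 × 2 = 10.77
  [3→7]: (4.24+1.79)/2 × 4 = 12.06
  [7→7.5]: (1.79+1.61)/2 × 0.5 = 0.85
  Sum = 30.99 mcg/mL·h
k_e = ln2 / t½ = 0.693147 / 3.22 = 0.2153 h^-1
Extrapolated tail: C_last / k_e = 1.61 / 0.2153 = 7.478
AUC_0→∞ = 30.99 + 7.478 = 38.468 mcg/mL·h

AUC = 38.5 mcg/mL·h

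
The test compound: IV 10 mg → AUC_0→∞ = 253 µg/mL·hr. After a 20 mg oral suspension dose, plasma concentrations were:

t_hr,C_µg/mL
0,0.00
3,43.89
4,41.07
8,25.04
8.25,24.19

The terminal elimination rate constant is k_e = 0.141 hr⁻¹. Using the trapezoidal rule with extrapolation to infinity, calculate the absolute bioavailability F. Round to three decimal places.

Trapezoidal AUC_0→8.25 (oral suspension):
  [0→3]: (0.00+43.89)/2 × 3 = 65.835
  [3→4]: (43.89+41.07)/2 × 1 = 42.48
  [4→8]: (41.07+25.04)/2 × 4 = 132.22
  [8→8.25]: (25.04+24.19)/2 × 0.25 = 6.15375
  Sum = 246.68875 µg/mL·hr
Tail: C_last/k_e = 24.19/0.141 = 171.560
AUC_0→∞ (oral suspension) = 246.68875 + 171.560 = 418.24875 µg/mL·hr
F = (AUC_ev/D_ev)/(AUC_iv/D_iv) = (418.24875/20)/(253/10) = 20.9124/25.3 = 0.8266

F = 0.827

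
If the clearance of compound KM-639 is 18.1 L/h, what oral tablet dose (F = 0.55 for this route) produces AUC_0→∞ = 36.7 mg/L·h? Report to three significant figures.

Dose = CL × AUC_0→∞ / F
     = 18.1 × 36.7 / 0.55 = 1207.76 mg

Dose = 1210 mg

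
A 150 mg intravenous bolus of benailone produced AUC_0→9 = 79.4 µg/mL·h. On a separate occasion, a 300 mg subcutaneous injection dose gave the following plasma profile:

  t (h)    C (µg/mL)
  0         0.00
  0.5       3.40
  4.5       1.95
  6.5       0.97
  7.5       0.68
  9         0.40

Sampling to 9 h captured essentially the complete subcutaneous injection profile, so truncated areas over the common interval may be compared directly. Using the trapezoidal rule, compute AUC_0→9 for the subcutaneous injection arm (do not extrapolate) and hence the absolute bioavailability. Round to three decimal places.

F = 0.101

Trapezoidal AUC_0→9 (subcutaneous injection):
  [0→0.5]: (0.00+3.40)/2 × 0.5 = 0.85
  [0.5→4.5]: (3.40+1.95)/2 × 4 = 10.7
  [4.5→6.5]: (1.95+0.97)/2 × 2 = 2.92
  [6.5→7.5]: (0.97+0.68)/2 × 1 = 0.825
  [7.5→9]: (0.68+0.40)/2 × 1.5 = 0.81
  Sum = 16.105 µg/mL·h
F = (AUC_ev/D_ev)/(AUC_iv/D_iv) = (16.105/300)/(79.4/150) = 0.0536833/0.529333 = 0.1014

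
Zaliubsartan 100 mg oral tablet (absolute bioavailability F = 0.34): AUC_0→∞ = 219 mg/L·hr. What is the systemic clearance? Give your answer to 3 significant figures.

CL = 0.155 L/hr

CL = F × Dose / AUC_0→∞
   = 0.34 × 100 / 219 = 0.155251 L/hr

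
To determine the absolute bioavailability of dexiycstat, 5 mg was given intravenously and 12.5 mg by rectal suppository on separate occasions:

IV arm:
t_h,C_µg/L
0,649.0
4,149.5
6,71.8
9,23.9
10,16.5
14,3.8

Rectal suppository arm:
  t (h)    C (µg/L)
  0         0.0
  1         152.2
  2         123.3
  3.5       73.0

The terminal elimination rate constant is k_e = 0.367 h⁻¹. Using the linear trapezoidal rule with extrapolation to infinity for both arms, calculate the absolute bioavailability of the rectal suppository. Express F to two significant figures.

Trapezoidal AUC_0→14 (IV):
  [0→4]: (649.0+149.5)/2 × 4 = 1597.0
  [4→6]: (149.5+71.8)/2 × 2 = 221.3
  [6→9]: (71.8+23.9)/2 × 3 = 143.55
  [9→10]: (23.9+16.5)/2 × 1 = 20.2
  [10→14]: (16.5+3.8)/2 × 4 = 40.6
  Sum = 2022.65 µg/L·h
IV tail: 3.8/0.367 = 10.354; AUC_iv,0→∞ = 2022.65 + 10.354 = 2033.004 µg/L·h
Trapezoidal AUC_0→3.5 (rectal suppository):
  [0→1]: (0.0+152.2)/2 × 1 = 76.1
  [1→2]: (152.2+123.3)/2 × 1 = 137.75
  [2→3.5]: (123.3+73.0)/2 × 1.5 = 147.225
  Sum = 361.075 µg/L·h
rectal suppository tail: 73.0/0.367 = 198.910; AUC_ev,0→∞ = 361.075 + 198.910 = 559.985 µg/L·h
F = (AUC_ev/D_ev)/(AUC_iv/D_iv) = (559.985/12.5)/(2033.004/5) = 44.7988/406.6008 = 0.1102

F = 0.11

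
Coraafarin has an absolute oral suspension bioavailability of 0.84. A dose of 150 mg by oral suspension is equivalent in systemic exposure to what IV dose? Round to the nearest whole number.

Systemic exposure from an extravascular dose = F × D_ev, so the equivalent IV dose is F × D_ev.
D_iv = F × D_ev = 0.84 × 150 = 126 mg

D_iv = 126 mg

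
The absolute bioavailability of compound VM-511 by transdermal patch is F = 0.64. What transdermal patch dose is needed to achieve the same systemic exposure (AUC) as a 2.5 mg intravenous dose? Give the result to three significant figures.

For equal systemic exposure: F × D_ev = D_iv
D_ev = D_iv / F = 2.5 / 0.64 = 3.90625 mg

D_transdermal = 3.91 mg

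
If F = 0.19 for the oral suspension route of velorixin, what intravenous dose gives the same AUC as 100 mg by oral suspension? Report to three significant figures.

Systemic exposure from an extravascular dose = F × D_ev, so the equivalent IV dose is F × D_ev.
D_iv = F × D_ev = 0.19 × 100 = 19 mg

D_iv = 19.0 mg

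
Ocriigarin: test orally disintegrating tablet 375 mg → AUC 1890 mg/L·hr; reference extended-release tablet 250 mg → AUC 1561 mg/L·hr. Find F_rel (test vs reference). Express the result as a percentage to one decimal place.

F_rel = 80.7%

F_rel = (AUC_test/D_test) / (AUC_ref/D_ref)
      = (1890/375) / (1561/250)
      = 5.04 / 6.244 = 0.8072 = 80.72%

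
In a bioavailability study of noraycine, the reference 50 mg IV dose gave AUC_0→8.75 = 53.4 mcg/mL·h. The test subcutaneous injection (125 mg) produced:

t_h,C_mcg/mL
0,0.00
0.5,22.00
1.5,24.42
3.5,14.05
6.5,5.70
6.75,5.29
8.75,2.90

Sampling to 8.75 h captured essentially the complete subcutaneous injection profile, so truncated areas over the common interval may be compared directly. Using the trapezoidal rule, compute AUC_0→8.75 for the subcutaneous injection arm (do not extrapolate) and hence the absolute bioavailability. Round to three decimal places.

Trapezoidal AUC_0→8.75 (subcutaneous injection):
  [0→0.5]: (0.00+22.00)/2 × 0.5 = 5.5
  [0.5→1.5]: (22.00+24.42)/2 × 1 = 23.21
  [1.5→3.5]: (24.42+14.05)/2 × 2 = 38.47
  [3.5→6.5]: (14.05+5.70)/2 × 3 = 29.625
  [6.5→6.75]: (5.70+5.29)/2 × 0.25 = 1.37375
  [6.75→8.75]: (5.29+2.90)/2 × 2 = 8.19
  Sum = 106.36875 mcg/mL·h
F = (AUC_ev/D_ev)/(AUC_iv/D_iv) = (106.36875/125)/(53.4/50) = 0.85095/1.068 = 0.7968

F = 0.797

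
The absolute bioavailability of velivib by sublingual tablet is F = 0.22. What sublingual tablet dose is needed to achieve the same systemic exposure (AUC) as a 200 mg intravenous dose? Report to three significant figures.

For equal systemic exposure: F × D_ev = D_iv
D_ev = D_iv / F = 200 / 0.22 = 909.091 mg

D_sublingual = 909 mg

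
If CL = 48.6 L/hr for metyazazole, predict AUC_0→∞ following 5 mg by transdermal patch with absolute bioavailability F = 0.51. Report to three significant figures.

AUC_0→∞ = F × Dose / CL
        = 0.51 × 5 / 48.6 = 0.0524691 mg/L·hr

AUC = 0.0525 mg/L·hr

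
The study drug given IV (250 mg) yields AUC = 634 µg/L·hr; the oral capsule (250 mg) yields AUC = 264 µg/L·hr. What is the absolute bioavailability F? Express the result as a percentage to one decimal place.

F = 41.6%

F = (AUC_ev / D_ev) / (AUC_iv / D_iv)
  = (264/250) / (634/250)
  = 1.056 / 2.536 = 0.4164
  = 41.64%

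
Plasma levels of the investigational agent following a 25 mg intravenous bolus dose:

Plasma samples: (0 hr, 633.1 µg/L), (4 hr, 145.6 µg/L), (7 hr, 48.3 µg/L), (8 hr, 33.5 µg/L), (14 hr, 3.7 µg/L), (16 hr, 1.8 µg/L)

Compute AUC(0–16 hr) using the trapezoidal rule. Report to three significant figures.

AUC = 2010 µg/L·hr

Trapezoidal AUC_0→16:
  [0→4]: (633.1+145.6)/2 × 4 = 1557.4
  [4→7]: (145.6+48.3)/2 × 3 = 290.85
  [7→8]: (48.3+33.5)/2 × 1 = 40.9
  [8→14]: (33.5+3.7)/2 × 6 = 111.6
  [14→16]: (3.7+1.8)/2 × 2 = 5.5
  Sum = 2006.25 µg/L·hr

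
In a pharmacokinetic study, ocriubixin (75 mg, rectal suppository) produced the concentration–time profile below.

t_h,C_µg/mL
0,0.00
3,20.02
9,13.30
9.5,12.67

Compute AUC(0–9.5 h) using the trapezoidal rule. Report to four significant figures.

AUC = 136.5 µg/mL·h

Trapezoidal AUC_0→9.5:
  [0→3]: (0.00+20.02)/2 × 3 = 30.03
  [3→9]: (20.02+13.30)/2 × 6 = 99.96
  [9→9.5]: (13.30+12.67)/2 × 0.5 = 6.4925
  Sum = 136.4825 µg/mL·h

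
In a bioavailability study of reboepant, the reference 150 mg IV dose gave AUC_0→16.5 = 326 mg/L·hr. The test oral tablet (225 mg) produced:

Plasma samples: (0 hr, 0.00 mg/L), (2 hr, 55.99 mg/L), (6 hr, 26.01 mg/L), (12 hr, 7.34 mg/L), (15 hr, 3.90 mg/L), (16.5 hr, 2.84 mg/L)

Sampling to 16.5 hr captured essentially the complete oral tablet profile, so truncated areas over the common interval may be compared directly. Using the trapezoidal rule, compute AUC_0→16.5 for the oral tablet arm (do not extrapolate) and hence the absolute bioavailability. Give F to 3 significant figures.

F = 0.699

Trapezoidal AUC_0→16.5 (oral tablet):
  [0→2]: (0.00+55.99)/2 × 2 = 55.99
  [2→6]: (55.99+26.01)/2 × 4 = 164.0
  [6→12]: (26.01+7.34)/2 × 6 = 100.05
  [12→15]: (7.34+3.90)/2 × 3 = 16.86
  [15→16.5]: (3.90+2.84)/2 × 1.5 = 5.055
  Sum = 341.955 mg/L·hr
F = (AUC_ev/D_ev)/(AUC_iv/D_iv) = (341.955/225)/(326/150) = 1.5198/2.17333 = 0.6993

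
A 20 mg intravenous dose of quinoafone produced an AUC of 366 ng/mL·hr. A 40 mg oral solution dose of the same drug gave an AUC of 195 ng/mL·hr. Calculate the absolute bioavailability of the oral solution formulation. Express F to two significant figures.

F = (AUC_ev / D_ev) / (AUC_iv / D_iv)
  = (195/40) / (366/20)
  = 4.875 / 18.3 = 0.2664

F = 0.27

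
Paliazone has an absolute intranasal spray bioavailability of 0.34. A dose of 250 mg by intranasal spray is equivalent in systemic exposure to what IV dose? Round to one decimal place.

Systemic exposure from an extravascular dose = F × D_ev, so the equivalent IV dose is F × D_ev.
D_iv = F × D_ev = 0.34 × 250 = 85 mg

D_iv = 85.0 mg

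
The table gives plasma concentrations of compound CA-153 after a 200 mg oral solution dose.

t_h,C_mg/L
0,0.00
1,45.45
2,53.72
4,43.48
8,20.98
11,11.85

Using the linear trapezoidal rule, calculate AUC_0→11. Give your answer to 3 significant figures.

Trapezoidal AUC_0→11:
  [0→1]: (0.00+45.45)/2 × 1 = 22.725
  [1→2]: (45.45+53.72)/2 × 1 = 49.585
  [2→4]: (53.72+43.48)/2 × 2 = 97.2
  [4→8]: (43.48+20.98)/2 × 4 = 128.92
  [8→11]: (20.98+11.85)/2 × 3 = 49.245
  Sum = 347.675 mg/L·h

AUC = 348 mg/L·h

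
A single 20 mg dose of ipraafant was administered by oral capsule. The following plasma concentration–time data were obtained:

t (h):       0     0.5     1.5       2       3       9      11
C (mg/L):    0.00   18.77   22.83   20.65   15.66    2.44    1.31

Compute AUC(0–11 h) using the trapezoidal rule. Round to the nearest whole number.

AUC = 113 mg/L·h

Trapezoidal AUC_0→11:
  [0→0.5]: (0.00+18.77)/2 × 0.5 = 4.6925
  [0.5→1.5]: (18.77+22.83)/2 × 1 = 20.8
  [1.5→2]: (22.83+20.65)/2 × 0.5 = 10.87
  [2→3]: (20.65+15.66)/2 × 1 = 18.155
  [3→9]: (15.66+2.44)/2 × 6 = 54.3
  [9→11]: (2.44+1.31)/2 × 2 = 3.75
  Sum = 112.5675 mg/L·h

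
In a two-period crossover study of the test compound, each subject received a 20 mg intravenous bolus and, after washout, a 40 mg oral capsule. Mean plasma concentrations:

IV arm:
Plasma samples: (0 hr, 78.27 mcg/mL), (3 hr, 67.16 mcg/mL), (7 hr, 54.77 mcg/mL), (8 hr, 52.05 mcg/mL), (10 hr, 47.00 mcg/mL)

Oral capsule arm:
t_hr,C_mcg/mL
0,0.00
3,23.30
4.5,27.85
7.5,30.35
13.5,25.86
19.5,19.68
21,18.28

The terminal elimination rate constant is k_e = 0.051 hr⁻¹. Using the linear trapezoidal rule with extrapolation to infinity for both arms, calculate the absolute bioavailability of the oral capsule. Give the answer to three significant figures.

F = 0.278

Trapezoidal AUC_0→10 (IV):
  [0→3]: (78.27+67.16)/2 × 3 = 218.145
  [3→7]: (67.16+54.77)/2 × 4 = 243.86
  [7→8]: (54.77+52.05)/2 × 1 = 53.41
  [8→10]: (52.05+47.00)/2 × 2 = 99.05
  Sum = 614.465 mcg/mL·hr
IV tail: 47.00/0.051 = 921.569; AUC_iv,0→∞ = 614.465 + 921.569 = 1536.034 mcg/mL·hr
Trapezoidal AUC_0→21 (oral capsule):
  [0→3]: (0.00+23.30)/2 × 3 = 34.95
  [3→4.5]: (23.30+27.85)/2 × 1.5 = 38.3625
  [4.5→7.5]: (27.85+30.35)/2 × 3 = 87.3
  [7.5→13.5]: (30.35+25.86)/2 × 6 = 168.63
  [13.5→19.5]: (25.86+19.68)/2 × 6 = 136.62
  [19.5→21]: (19.68+18.28)/2 × 1.5 = 28.47
  Sum = 494.3325 mcg/mL·hr
oral capsule tail: 18.28/0.051 = 358.431; AUC_ev,0→∞ = 494.3325 + 358.431 = 852.7635 mcg/mL·hr
F = (AUC_ev/D_ev)/(AUC_iv/D_iv) = (852.7635/40)/(1536.034/20) = 21.3191/76.8017 = 0.2776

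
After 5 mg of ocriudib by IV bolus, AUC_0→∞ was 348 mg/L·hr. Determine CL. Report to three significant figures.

CL = Dose_iv / AUC_0→∞
   = 5 / 348 = 0.0143678 L/hr

CL = 0.0144 L/hr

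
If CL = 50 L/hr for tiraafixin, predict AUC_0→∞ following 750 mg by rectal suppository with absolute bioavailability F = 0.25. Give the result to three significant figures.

AUC_0→∞ = F × Dose / CL
        = 0.25 × 750 / 50 = 3.75 mg/L·hr

AUC = 3.75 mg/L·hr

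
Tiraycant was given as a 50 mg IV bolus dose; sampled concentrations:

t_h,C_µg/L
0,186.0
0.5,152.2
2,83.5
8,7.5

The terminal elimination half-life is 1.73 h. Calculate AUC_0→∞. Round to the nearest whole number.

Trapezoidal AUC_0→8:
  [0→0.5]: (186.0+152.2)/2 × 0.5 = 84.55
  [0.5→2]: (152.2+83.5)/2 × 1.5 = 176.775
  [2→8]: (83.5+7.5)/2 × 6 = 273.0
  Sum = 534.325 µg/L·h
k_e = ln2 / t½ = 0.693147 / 1.73 = 0.4007 h^-1
Extrapolated tail: C_last / k_e = 7.5 / 0.4007 = 18.717
AUC_0→∞ = 534.325 + 18.717 = 553.042 µg/L·h

AUC = 553 µg/L·h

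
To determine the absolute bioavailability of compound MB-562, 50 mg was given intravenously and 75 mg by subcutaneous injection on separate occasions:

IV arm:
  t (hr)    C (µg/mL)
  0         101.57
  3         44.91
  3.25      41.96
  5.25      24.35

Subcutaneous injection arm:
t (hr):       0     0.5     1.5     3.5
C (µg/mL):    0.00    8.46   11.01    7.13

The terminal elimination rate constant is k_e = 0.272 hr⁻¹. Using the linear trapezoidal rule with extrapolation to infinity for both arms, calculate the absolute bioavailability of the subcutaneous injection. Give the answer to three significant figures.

Trapezoidal AUC_0→5.25 (IV):
  [0→3]: (101.57+44.91)/2 × 3 = 219.72
  [3→3.25]: (44.91+41.96)/2 × 0.25 = 10.85875
  [3.25→5.25]: (41.96+24.35)/2 × 2 = 66.31
  Sum = 296.88875 µg/mL·hr
IV tail: 24.35/0.272 = 89.522; AUC_iv,0→∞ = 296.88875 + 89.522 = 386.41075 µg/mL·hr
Trapezoidal AUC_0→3.5 (subcutaneous injection):
  [0→0.5]: (0.00+8.46)/2 × 0.5 = 2.115
  [0.5→1.5]: (8.46+11.01)/2 × 1 = 9.735
  [1.5→3.5]: (11.01+7.13)/2 × 2 = 18.14
  Sum = 29.99 µg/mL·hr
subcutaneous injection tail: 7.13/0.272 = 26.213; AUC_ev,0→∞ = 29.99 + 26.213 = 56.203 µg/mL·hr
F = (AUC_ev/D_ev)/(AUC_iv/D_iv) = (56.203/75)/(386.41075/50) = 0.749373/7.728215 = 0.0970

F = 0.0970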